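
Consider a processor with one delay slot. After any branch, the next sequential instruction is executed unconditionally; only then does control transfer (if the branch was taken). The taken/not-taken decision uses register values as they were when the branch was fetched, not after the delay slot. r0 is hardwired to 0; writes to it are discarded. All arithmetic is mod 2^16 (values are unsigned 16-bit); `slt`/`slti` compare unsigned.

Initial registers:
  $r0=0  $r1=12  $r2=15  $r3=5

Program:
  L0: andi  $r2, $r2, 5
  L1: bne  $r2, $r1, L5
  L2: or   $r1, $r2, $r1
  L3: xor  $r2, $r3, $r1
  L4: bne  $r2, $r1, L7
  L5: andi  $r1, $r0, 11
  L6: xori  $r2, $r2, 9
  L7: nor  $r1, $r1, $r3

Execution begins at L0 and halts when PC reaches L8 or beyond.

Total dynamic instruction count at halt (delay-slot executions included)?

6

  step pc=0: andi  $r2, $r2, 5  regs=(0,12,5,5)
  step pc=1: bne  $r2, $r1, L5  cond=T  regs=(0,12,5,5)
  step pc=2: or   $r1, $r2, $r1  regs=(0,13,5,5)
  step pc=5: andi  $r1, $r0, 11  regs=(0,0,5,5)
  step pc=6: xori  $r2, $r2, 9  regs=(0,0,12,5)
  step pc=7: nor  $r1, $r1, $r3  regs=(0,65530,12,5)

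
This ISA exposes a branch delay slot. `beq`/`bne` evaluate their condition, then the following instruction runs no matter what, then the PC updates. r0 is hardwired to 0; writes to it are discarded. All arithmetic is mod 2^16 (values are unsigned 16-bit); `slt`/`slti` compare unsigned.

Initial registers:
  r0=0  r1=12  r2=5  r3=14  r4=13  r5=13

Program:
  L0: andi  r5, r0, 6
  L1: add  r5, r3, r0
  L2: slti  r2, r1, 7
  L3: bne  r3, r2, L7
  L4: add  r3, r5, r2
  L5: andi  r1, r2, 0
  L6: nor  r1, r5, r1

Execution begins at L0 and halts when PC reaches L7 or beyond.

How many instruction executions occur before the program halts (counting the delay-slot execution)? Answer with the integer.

  step pc=0: andi  r5, r0, 6  regs=(0,12,5,14,13,0)
  step pc=1: add  r5, r3, r0  regs=(0,12,5,14,13,14)
  step pc=2: slti  r2, r1, 7  regs=(0,12,0,14,13,14)
  step pc=3: bne  r3, r2, L7  cond=T  regs=(0,12,0,14,13,14)
  step pc=4: add  r3, r5, r2  regs=(0,12,0,14,13,14)

5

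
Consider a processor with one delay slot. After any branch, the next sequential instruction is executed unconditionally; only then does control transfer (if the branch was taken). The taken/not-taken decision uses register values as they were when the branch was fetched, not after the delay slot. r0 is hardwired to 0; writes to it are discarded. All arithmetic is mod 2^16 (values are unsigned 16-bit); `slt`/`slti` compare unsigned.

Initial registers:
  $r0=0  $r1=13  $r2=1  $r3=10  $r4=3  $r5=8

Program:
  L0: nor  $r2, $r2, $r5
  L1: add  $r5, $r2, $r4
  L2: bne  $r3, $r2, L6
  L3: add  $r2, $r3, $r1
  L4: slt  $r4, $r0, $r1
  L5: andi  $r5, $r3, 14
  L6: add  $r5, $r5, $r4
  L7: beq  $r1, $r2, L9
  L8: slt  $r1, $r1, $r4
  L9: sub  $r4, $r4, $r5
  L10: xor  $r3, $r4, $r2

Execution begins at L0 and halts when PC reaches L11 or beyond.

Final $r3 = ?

#0 nor  $r2, $r2, $r5 ; 0/13/65526/10/3/8
#1 add  $r5, $r2, $r4 ; 0/13/65526/10/3/65529
#2 bne  $r3, $r2, L6 ; 0/13/65526/10/3/65529 ; →target
#3 add  $r2, $r3, $r1 ; 0/13/23/10/3/65529
#6 add  $r5, $r5, $r4 ; 0/13/23/10/3/65532
#7 beq  $r1, $r2, L9 ; 0/13/23/10/3/65532 ; →fallthru
#8 slt  $r1, $r1, $r4 ; 0/0/23/10/3/65532
#9 sub  $r4, $r4, $r5 ; 0/0/23/10/7/65532
#10 xor  $r3, $r4, $r2 ; 0/0/23/16/7/65532

16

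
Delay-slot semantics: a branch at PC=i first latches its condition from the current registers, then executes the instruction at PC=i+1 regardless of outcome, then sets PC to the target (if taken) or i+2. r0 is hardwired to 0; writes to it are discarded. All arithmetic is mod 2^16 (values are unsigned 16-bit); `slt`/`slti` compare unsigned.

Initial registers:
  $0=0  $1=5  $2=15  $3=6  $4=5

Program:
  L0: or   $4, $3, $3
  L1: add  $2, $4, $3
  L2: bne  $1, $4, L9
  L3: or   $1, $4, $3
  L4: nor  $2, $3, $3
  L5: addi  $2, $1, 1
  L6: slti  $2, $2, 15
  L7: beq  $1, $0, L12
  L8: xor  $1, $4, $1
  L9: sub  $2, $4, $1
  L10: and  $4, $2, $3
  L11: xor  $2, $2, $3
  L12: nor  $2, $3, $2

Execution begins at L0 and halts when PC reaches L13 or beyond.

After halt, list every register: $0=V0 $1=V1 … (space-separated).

#0 or   $4, $3, $3 ; 0/5/15/6/6
#1 add  $2, $4, $3 ; 0/5/12/6/6
#2 bne  $1, $4, L9 ; 0/5/12/6/6 ; →target
#3 or   $1, $4, $3 ; 0/6/12/6/6
#9 sub  $2, $4, $1 ; 0/6/0/6/6
#10 and  $4, $2, $3 ; 0/6/0/6/0
#11 xor  $2, $2, $3 ; 0/6/6/6/0
#12 nor  $2, $3, $2 ; 0/6/65529/6/0

$0=0 $1=6 $2=65529 $3=6 $4=0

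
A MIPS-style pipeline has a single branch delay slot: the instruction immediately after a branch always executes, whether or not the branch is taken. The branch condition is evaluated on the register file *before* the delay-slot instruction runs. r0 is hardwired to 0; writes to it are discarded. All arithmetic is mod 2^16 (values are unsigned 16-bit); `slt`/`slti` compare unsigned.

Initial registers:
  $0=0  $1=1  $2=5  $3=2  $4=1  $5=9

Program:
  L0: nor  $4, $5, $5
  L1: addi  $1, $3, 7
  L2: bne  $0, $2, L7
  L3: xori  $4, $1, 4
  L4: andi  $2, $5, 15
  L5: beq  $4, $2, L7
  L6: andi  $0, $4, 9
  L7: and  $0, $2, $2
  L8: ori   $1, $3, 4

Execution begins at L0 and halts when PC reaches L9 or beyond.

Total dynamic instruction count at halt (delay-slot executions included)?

  step pc=0: nor  $4, $5, $5  regs=(0,1,5,2,65526,9)
  step pc=1: addi  $1, $3, 7  regs=(0,9,5,2,65526,9)
  step pc=2: bne  $0, $2, L7  cond=T  regs=(0,9,5,2,65526,9)
  step pc=3: xori  $4, $1, 4  regs=(0,9,5,2,13,9)
  step pc=7: and  $0, $2, $2  regs=(0,9,5,2,13,9)
  step pc=8: ori   $1, $3, 4  regs=(0,6,5,2,13,9)

6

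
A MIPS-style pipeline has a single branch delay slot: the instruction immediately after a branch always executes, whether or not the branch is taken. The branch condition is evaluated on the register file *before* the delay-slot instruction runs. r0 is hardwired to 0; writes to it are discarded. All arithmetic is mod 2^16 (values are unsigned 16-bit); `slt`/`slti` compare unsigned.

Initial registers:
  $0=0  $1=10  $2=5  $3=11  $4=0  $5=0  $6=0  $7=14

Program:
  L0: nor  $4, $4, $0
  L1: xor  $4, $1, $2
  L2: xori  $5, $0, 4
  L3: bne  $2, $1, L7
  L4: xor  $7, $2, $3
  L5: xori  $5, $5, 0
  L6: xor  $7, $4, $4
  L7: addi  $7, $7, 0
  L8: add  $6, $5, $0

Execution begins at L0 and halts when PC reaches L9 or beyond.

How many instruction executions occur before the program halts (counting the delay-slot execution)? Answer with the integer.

7

PC=0  nor  $4, $4, $0        | $0=0 $1=10 $2=5 $3=11 $4=65535 $5=0 $6=0 $7=14
PC=1  xor  $4, $1, $2        | $0=0 $1=10 $2=5 $3=11 $4=15 $5=0 $6=0 $7=14
PC=2  xori  $5, $0, 4        | $0=0 $1=10 $2=5 $3=11 $4=15 $5=4 $6=0 $7=14
PC=3  bne  $2, $1, L7        | $0=0 $1=10 $2=5 $3=11 $4=15 $5=4 $6=0 $7=14  [TAKEN]
PC=4  xor  $7, $2, $3        | $0=0 $1=10 $2=5 $3=11 $4=15 $5=4 $6=0 $7=14
PC=7  addi  $7, $7, 0        | $0=0 $1=10 $2=5 $3=11 $4=15 $5=4 $6=0 $7=14
PC=8  add  $6, $5, $0        | $0=0 $1=10 $2=5 $3=11 $4=15 $5=4 $6=4 $7=14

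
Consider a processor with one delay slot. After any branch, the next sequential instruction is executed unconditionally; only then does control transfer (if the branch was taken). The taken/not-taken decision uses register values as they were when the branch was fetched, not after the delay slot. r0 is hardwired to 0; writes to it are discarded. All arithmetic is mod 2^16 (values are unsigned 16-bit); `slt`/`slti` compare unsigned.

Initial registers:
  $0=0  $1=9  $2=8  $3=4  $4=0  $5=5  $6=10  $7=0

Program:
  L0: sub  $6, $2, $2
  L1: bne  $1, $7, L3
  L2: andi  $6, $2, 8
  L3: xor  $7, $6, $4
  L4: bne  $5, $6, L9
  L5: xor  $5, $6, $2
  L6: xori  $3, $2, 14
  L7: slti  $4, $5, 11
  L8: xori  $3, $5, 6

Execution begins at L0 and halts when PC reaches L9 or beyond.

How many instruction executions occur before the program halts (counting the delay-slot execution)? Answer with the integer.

[0] sub  $6, $2, $2  →  {$0:0, $1:9, $2:8, $3:4, $4:0, $5:5, $6:0, $7:0}
[1] bne  $1, $7, L3  →  {$0:0, $1:9, $2:8, $3:4, $4:0, $5:5, $6:0, $7:0}  ⟨branch taken⟩
[2] andi  $6, $2, 8  →  {$0:0, $1:9, $2:8, $3:4, $4:0, $5:5, $6:8, $7:0}
[3] xor  $7, $6, $4  →  {$0:0, $1:9, $2:8, $3:4, $4:0, $5:5, $6:8, $7:8}
[4] bne  $5, $6, L9  →  {$0:0, $1:9, $2:8, $3:4, $4:0, $5:5, $6:8, $7:8}  ⟨branch taken⟩
[5] xor  $5, $6, $2  →  {$0:0, $1:9, $2:8, $3:4, $4:0, $5:0, $6:8, $7:8}

6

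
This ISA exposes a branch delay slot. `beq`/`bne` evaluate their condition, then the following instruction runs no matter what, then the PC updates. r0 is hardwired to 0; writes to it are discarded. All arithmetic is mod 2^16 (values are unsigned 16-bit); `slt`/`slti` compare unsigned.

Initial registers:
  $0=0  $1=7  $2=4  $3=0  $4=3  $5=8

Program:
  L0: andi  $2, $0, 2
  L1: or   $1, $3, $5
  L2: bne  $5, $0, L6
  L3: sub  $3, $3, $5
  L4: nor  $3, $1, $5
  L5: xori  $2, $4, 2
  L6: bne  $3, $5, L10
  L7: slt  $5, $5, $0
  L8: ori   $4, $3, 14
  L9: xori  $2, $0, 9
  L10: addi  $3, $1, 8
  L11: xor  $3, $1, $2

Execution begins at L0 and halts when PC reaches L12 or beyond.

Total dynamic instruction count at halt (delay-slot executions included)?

PC=0  andi  $2, $0, 2        | $0=0 $1=7 $2=0 $3=0 $4=3 $5=8
PC=1  or   $1, $3, $5        | $0=0 $1=8 $2=0 $3=0 $4=3 $5=8
PC=2  bne  $5, $0, L6        | $0=0 $1=8 $2=0 $3=0 $4=3 $5=8  [TAKEN]
PC=3  sub  $3, $3, $5        | $0=0 $1=8 $2=0 $3=65528 $4=3 $5=8
PC=6  bne  $3, $5, L10       | $0=0 $1=8 $2=0 $3=65528 $4=3 $5=8  [TAKEN]
PC=7  slt  $5, $5, $0        | $0=0 $1=8 $2=0 $3=65528 $4=3 $5=0
PC=10 addi  $3, $1, 8        | $0=0 $1=8 $2=0 $3=16 $4=3 $5=0
PC=11 xor  $3, $1, $2        | $0=0 $1=8 $2=0 $3=8 $4=3 $5=0

8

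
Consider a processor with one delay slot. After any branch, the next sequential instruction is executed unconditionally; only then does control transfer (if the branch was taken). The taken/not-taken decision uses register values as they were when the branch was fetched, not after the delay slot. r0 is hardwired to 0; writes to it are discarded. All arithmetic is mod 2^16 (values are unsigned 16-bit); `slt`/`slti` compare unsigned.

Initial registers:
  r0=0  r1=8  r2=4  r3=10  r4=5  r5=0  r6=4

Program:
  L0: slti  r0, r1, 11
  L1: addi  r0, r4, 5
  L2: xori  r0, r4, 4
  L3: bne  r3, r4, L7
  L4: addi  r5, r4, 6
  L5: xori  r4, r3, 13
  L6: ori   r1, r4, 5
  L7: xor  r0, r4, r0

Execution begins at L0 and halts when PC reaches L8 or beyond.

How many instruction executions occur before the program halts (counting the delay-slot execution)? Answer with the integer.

6

[0] slti  r0, r1, 11  →  {r0:0, r1:8, r2:4, r3:10, r4:5, r5:0, r6:4}
[1] addi  r0, r4, 5  →  {r0:0, r1:8, r2:4, r3:10, r4:5, r5:0, r6:4}
[2] xori  r0, r4, 4  →  {r0:0, r1:8, r2:4, r3:10, r4:5, r5:0, r6:4}
[3] bne  r3, r4, L7  →  {r0:0, r1:8, r2:4, r3:10, r4:5, r5:0, r6:4}  ⟨branch taken⟩
[4] addi  r5, r4, 6  →  {r0:0, r1:8, r2:4, r3:10, r4:5, r5:11, r6:4}
[7] xor  r0, r4, r0  →  {r0:0, r1:8, r2:4, r3:10, r4:5, r5:11, r6:4}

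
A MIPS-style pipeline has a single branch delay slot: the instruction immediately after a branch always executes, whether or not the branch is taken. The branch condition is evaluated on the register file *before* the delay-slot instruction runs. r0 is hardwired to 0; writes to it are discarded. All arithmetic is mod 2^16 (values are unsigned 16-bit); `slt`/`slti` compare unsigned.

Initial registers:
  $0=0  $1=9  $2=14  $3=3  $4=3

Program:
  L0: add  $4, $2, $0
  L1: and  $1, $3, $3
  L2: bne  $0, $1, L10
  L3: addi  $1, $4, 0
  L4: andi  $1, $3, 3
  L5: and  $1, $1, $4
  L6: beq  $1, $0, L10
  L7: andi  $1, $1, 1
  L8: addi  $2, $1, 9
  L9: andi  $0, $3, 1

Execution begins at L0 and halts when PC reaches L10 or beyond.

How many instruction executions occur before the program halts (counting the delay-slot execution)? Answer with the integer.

[0] add  $4, $2, $0  →  {$0:0, $1:9, $2:14, $3:3, $4:14}
[1] and  $1, $3, $3  →  {$0:0, $1:3, $2:14, $3:3, $4:14}
[2] bne  $0, $1, L10  →  {$0:0, $1:3, $2:14, $3:3, $4:14}  ⟨branch taken⟩
[3] addi  $1, $4, 0  →  {$0:0, $1:14, $2:14, $3:3, $4:14}

4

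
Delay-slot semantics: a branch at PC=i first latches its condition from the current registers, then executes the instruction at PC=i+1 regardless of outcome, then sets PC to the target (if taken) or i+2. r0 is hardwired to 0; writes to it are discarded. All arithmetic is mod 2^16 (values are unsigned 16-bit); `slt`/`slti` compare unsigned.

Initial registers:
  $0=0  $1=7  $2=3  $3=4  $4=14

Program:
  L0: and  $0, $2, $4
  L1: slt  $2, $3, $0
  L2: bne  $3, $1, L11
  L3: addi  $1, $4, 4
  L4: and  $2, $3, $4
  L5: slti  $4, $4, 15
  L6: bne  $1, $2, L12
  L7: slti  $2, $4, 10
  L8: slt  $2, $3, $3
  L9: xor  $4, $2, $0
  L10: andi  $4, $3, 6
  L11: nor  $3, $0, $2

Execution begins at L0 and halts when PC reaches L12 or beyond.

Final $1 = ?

18

#0 and  $0, $2, $4 ; 0/7/3/4/14
#1 slt  $2, $3, $0 ; 0/7/0/4/14
#2 bne  $3, $1, L11 ; 0/7/0/4/14 ; →target
#3 addi  $1, $4, 4 ; 0/18/0/4/14
#11 nor  $3, $0, $2 ; 0/18/0/65535/14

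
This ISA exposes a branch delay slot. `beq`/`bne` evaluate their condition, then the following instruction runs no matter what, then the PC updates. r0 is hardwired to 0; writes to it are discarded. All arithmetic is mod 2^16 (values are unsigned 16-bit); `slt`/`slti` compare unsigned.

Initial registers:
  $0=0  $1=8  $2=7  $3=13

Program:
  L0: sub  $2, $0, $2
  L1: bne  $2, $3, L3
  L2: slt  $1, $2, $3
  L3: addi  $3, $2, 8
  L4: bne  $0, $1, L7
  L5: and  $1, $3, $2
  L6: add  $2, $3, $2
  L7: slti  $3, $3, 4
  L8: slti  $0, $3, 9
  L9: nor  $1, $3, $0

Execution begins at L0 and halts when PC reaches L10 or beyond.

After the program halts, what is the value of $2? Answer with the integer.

  step pc=0: sub  $2, $0, $2  regs=(0,8,65529,13)
  step pc=1: bne  $2, $3, L3  cond=T  regs=(0,8,65529,13)
  step pc=2: slt  $1, $2, $3  regs=(0,0,65529,13)
  step pc=3: addi  $3, $2, 8  regs=(0,0,65529,1)
  step pc=4: bne  $0, $1, L7  cond=F  regs=(0,0,65529,1)
  step pc=5: and  $1, $3, $2  regs=(0,1,65529,1)
  step pc=6: add  $2, $3, $2  regs=(0,1,65530,1)
  step pc=7: slti  $3, $3, 4  regs=(0,1,65530,1)
  step pc=8: slti  $0, $3, 9  regs=(0,1,65530,1)
  step pc=9: nor  $1, $3, $0  regs=(0,65534,65530,1)

65530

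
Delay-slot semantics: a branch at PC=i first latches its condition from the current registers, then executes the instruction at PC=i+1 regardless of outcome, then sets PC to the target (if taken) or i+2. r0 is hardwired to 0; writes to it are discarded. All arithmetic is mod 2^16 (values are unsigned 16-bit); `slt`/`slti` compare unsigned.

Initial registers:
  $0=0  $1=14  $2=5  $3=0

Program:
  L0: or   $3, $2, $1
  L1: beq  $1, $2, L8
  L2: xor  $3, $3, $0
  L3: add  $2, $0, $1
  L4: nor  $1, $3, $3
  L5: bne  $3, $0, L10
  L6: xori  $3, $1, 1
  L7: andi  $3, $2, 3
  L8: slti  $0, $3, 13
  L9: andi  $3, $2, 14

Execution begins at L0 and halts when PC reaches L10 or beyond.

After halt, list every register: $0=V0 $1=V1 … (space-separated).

$0=0 $1=65520 $2=14 $3=65521

[0] or   $3, $2, $1  →  {$0:0, $1:14, $2:5, $3:15}
[1] beq  $1, $2, L8  →  {$0:0, $1:14, $2:5, $3:15}  ⟨branch fallthrough⟩
[2] xor  $3, $3, $0  →  {$0:0, $1:14, $2:5, $3:15}
[3] add  $2, $0, $1  →  {$0:0, $1:14, $2:14, $3:15}
[4] nor  $1, $3, $3  →  {$0:0, $1:65520, $2:14, $3:15}
[5] bne  $3, $0, L10  →  {$0:0, $1:65520, $2:14, $3:15}  ⟨branch taken⟩
[6] xori  $3, $1, 1  →  {$0:0, $1:65520, $2:14, $3:65521}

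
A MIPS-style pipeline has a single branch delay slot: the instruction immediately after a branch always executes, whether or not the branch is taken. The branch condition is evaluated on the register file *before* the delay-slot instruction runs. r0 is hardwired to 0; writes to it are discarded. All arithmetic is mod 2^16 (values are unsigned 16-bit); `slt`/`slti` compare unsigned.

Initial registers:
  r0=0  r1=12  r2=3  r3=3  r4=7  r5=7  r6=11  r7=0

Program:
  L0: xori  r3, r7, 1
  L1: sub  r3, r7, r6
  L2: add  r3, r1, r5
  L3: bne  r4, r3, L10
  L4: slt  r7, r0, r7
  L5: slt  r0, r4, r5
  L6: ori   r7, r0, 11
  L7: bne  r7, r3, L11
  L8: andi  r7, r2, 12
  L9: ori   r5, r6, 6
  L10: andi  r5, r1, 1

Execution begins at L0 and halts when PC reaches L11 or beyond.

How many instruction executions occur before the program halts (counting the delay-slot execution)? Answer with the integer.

  step pc=0: xori  r3, r7, 1  regs=(0,12,3,1,7,7,11,0)
  step pc=1: sub  r3, r7, r6  regs=(0,12,3,65525,7,7,11,0)
  step pc=2: add  r3, r1, r5  regs=(0,12,3,19,7,7,11,0)
  step pc=3: bne  r4, r3, L10  cond=T  regs=(0,12,3,19,7,7,11,0)
  step pc=4: slt  r7, r0, r7  regs=(0,12,3,19,7,7,11,0)
  step pc=10: andi  r5, r1, 1  regs=(0,12,3,19,7,0,11,0)

6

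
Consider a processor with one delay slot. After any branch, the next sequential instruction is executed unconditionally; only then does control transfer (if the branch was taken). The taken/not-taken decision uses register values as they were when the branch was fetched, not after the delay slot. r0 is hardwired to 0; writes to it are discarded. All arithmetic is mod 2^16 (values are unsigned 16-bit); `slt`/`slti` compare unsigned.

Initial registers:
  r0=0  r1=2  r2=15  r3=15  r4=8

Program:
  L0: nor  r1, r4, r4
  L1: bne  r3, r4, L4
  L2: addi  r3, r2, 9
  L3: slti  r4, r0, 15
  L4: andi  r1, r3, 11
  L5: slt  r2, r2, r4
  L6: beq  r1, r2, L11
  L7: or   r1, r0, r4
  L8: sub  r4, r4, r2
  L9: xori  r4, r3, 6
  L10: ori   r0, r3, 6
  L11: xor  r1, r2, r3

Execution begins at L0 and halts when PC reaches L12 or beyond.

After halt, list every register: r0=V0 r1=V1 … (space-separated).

PC=0  nor  r1, r4, r4        | r0=0 r1=65527 r2=15 r3=15 r4=8
PC=1  bne  r3, r4, L4        | r0=0 r1=65527 r2=15 r3=15 r4=8  [TAKEN]
PC=2  addi  r3, r2, 9        | r0=0 r1=65527 r2=15 r3=24 r4=8
PC=4  andi  r1, r3, 11       | r0=0 r1=8 r2=15 r3=24 r4=8
PC=5  slt  r2, r2, r4        | r0=0 r1=8 r2=0 r3=24 r4=8
PC=6  beq  r1, r2, L11       | r0=0 r1=8 r2=0 r3=24 r4=8  [not taken]
PC=7  or   r1, r0, r4        | r0=0 r1=8 r2=0 r3=24 r4=8
PC=8  sub  r4, r4, r2        | r0=0 r1=8 r2=0 r3=24 r4=8
PC=9  xori  r4, r3, 6        | r0=0 r1=8 r2=0 r3=24 r4=30
PC=10 ori   r0, r3, 6        | r0=0 r1=8 r2=0 r3=24 r4=30
PC=11 xor  r1, r2, r3        | r0=0 r1=24 r2=0 r3=24 r4=30

r0=0 r1=24 r2=0 r3=24 r4=30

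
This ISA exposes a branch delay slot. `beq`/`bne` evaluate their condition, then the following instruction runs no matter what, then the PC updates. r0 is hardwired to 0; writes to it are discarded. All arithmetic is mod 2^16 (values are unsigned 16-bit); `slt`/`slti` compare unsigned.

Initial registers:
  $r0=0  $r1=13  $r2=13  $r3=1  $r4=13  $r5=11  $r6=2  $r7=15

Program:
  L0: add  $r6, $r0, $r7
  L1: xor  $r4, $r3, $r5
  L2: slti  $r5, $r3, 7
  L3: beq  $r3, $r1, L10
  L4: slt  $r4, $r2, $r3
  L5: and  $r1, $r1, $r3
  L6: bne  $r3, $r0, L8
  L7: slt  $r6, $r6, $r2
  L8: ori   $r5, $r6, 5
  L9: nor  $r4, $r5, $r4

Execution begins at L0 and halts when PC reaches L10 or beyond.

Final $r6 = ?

0

  step pc=0: add  $r6, $r0, $r7  regs=(0,13,13,1,13,11,15,15)
  step pc=1: xor  $r4, $r3, $r5  regs=(0,13,13,1,10,11,15,15)
  step pc=2: slti  $r5, $r3, 7  regs=(0,13,13,1,10,1,15,15)
  step pc=3: beq  $r3, $r1, L10  cond=F  regs=(0,13,13,1,10,1,15,15)
  step pc=4: slt  $r4, $r2, $r3  regs=(0,13,13,1,0,1,15,15)
  step pc=5: and  $r1, $r1, $r3  regs=(0,1,13,1,0,1,15,15)
  step pc=6: bne  $r3, $r0, L8  cond=T  regs=(0,1,13,1,0,1,15,15)
  step pc=7: slt  $r6, $r6, $r2  regs=(0,1,13,1,0,1,0,15)
  step pc=8: ori   $r5, $r6, 5  regs=(0,1,13,1,0,5,0,15)
  step pc=9: nor  $r4, $r5, $r4  regs=(0,1,13,1,65530,5,0,15)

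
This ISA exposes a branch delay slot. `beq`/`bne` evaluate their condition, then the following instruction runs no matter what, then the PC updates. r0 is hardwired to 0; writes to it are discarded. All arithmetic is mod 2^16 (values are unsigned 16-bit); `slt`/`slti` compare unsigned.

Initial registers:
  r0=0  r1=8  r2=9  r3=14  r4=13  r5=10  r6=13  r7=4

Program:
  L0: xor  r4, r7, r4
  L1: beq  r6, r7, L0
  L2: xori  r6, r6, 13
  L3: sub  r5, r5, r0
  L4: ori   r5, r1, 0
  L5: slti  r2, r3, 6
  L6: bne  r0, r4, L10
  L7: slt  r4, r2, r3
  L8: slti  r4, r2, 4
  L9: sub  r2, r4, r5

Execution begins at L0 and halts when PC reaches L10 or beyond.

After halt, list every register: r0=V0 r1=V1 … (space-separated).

r0=0 r1=8 r2=0 r3=14 r4=1 r5=8 r6=0 r7=4

#0 xor  r4, r7, r4 ; 0/8/9/14/9/10/13/4
#1 beq  r6, r7, L0 ; 0/8/9/14/9/10/13/4 ; →fallthru
#2 xori  r6, r6, 13 ; 0/8/9/14/9/10/0/4
#3 sub  r5, r5, r0 ; 0/8/9/14/9/10/0/4
#4 ori   r5, r1, 0 ; 0/8/9/14/9/8/0/4
#5 slti  r2, r3, 6 ; 0/8/0/14/9/8/0/4
#6 bne  r0, r4, L10 ; 0/8/0/14/9/8/0/4 ; →target
#7 slt  r4, r2, r3 ; 0/8/0/14/1/8/0/4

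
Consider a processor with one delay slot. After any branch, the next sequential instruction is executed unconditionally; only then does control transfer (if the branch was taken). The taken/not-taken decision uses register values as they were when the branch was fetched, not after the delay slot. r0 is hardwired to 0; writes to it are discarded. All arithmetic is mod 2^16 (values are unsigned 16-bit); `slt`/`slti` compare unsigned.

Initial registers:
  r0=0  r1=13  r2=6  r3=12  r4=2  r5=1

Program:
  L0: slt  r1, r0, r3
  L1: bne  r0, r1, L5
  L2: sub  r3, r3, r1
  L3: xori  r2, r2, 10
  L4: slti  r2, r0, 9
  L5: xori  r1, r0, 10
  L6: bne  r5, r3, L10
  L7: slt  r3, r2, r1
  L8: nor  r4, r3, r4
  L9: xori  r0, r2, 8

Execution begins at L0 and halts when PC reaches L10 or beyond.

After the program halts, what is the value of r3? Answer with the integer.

1

PC=0  slt  r1, r0, r3        | r0=0 r1=1 r2=6 r3=12 r4=2 r5=1
PC=1  bne  r0, r1, L5        | r0=0 r1=1 r2=6 r3=12 r4=2 r5=1  [TAKEN]
PC=2  sub  r3, r3, r1        | r0=0 r1=1 r2=6 r3=11 r4=2 r5=1
PC=5  xori  r1, r0, 10       | r0=0 r1=10 r2=6 r3=11 r4=2 r5=1
PC=6  bne  r5, r3, L10       | r0=0 r1=10 r2=6 r3=11 r4=2 r5=1  [TAKEN]
PC=7  slt  r3, r2, r1        | r0=0 r1=10 r2=6 r3=1 r4=2 r5=1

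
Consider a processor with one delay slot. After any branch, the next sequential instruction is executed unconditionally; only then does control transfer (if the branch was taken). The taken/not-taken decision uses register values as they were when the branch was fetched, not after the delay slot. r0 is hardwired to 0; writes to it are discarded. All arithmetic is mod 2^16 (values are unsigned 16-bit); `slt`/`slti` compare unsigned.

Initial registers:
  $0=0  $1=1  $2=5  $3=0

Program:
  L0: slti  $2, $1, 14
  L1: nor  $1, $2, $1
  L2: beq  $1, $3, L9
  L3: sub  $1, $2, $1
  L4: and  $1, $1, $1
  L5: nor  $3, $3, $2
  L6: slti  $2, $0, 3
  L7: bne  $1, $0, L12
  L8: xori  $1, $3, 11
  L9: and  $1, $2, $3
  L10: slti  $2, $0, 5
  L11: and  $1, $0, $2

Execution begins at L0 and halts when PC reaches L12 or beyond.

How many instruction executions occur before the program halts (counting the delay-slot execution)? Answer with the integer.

9

PC=0  slti  $2, $1, 14       | $0=0 $1=1 $2=1 $3=0
PC=1  nor  $1, $2, $1        | $0=0 $1=65534 $2=1 $3=0
PC=2  beq  $1, $3, L9        | $0=0 $1=65534 $2=1 $3=0  [not taken]
PC=3  sub  $1, $2, $1        | $0=0 $1=3 $2=1 $3=0
PC=4  and  $1, $1, $1        | $0=0 $1=3 $2=1 $3=0
PC=5  nor  $3, $3, $2        | $0=0 $1=3 $2=1 $3=65534
PC=6  slti  $2, $0, 3        | $0=0 $1=3 $2=1 $3=65534
PC=7  bne  $1, $0, L12       | $0=0 $1=3 $2=1 $3=65534  [TAKEN]
PC=8  xori  $1, $3, 11       | $0=0 $1=65525 $2=1 $3=65534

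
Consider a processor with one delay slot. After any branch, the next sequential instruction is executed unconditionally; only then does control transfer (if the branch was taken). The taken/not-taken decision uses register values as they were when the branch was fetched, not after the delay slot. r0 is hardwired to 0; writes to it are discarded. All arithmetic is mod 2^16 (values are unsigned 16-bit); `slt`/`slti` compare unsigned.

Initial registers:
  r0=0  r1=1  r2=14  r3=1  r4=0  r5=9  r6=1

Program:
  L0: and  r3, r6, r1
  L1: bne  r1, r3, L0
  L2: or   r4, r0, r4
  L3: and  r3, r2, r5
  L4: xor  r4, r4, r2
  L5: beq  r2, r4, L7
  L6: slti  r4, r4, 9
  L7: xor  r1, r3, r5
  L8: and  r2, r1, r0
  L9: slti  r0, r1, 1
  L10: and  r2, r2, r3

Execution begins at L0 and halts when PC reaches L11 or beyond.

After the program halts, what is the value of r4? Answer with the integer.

0

[0] and  r3, r6, r1  →  {r0:0, r1:1, r2:14, r3:1, r4:0, r5:9, r6:1}
[1] bne  r1, r3, L0  →  {r0:0, r1:1, r2:14, r3:1, r4:0, r5:9, r6:1}  ⟨branch fallthrough⟩
[2] or   r4, r0, r4  →  {r0:0, r1:1, r2:14, r3:1, r4:0, r5:9, r6:1}
[3] and  r3, r2, r5  →  {r0:0, r1:1, r2:14, r3:8, r4:0, r5:9, r6:1}
[4] xor  r4, r4, r2  →  {r0:0, r1:1, r2:14, r3:8, r4:14, r5:9, r6:1}
[5] beq  r2, r4, L7  →  {r0:0, r1:1, r2:14, r3:8, r4:14, r5:9, r6:1}  ⟨branch taken⟩
[6] slti  r4, r4, 9  →  {r0:0, r1:1, r2:14, r3:8, r4:0, r5:9, r6:1}
[7] xor  r1, r3, r5  →  {r0:0, r1:1, r2:14, r3:8, r4:0, r5:9, r6:1}
[8] and  r2, r1, r0  →  {r0:0, r1:1, r2:0, r3:8, r4:0, r5:9, r6:1}
[9] slti  r0, r1, 1  →  {r0:0, r1:1, r2:0, r3:8, r4:0, r5:9, r6:1}
[10] and  r2, r2, r3  →  {r0:0, r1:1, r2:0, r3:8, r4:0, r5:9, r6:1}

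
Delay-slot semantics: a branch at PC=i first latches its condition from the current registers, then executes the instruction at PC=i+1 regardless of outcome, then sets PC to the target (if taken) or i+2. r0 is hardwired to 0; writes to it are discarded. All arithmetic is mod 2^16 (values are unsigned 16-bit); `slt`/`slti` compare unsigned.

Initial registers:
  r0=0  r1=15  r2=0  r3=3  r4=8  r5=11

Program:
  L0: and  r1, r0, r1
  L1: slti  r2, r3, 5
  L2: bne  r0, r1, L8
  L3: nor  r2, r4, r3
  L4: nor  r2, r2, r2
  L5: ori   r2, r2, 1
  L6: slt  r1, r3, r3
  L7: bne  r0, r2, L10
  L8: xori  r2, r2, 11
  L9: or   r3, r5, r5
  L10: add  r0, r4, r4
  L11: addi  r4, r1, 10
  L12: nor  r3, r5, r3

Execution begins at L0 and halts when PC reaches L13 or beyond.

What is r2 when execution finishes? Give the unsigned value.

0

  step pc=0: and  r1, r0, r1  regs=(0,0,0,3,8,11)
  step pc=1: slti  r2, r3, 5  regs=(0,0,1,3,8,11)
  step pc=2: bne  r0, r1, L8  cond=F  regs=(0,0,1,3,8,11)
  step pc=3: nor  r2, r4, r3  regs=(0,0,65524,3,8,11)
  step pc=4: nor  r2, r2, r2  regs=(0,0,11,3,8,11)
  step pc=5: ori   r2, r2, 1  regs=(0,0,11,3,8,11)
  step pc=6: slt  r1, r3, r3  regs=(0,0,11,3,8,11)
  step pc=7: bne  r0, r2, L10  cond=T  regs=(0,0,11,3,8,11)
  step pc=8: xori  r2, r2, 11  regs=(0,0,0,3,8,11)
  step pc=10: add  r0, r4, r4  regs=(0,0,0,3,8,11)
  step pc=11: addi  r4, r1, 10  regs=(0,0,0,3,10,11)
  step pc=12: nor  r3, r5, r3  regs=(0,0,0,65524,10,11)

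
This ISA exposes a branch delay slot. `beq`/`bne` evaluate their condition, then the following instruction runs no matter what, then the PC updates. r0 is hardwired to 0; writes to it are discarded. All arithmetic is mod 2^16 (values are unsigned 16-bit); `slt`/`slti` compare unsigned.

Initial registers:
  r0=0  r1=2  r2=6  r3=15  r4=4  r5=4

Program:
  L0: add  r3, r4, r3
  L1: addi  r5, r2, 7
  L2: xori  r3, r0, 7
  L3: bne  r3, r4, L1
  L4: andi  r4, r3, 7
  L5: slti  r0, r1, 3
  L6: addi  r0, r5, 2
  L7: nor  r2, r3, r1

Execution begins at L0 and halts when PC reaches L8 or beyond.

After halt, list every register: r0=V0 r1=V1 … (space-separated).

r0=0 r1=2 r2=65528 r3=7 r4=7 r5=13

#0 add  r3, r4, r3 ; 0/2/6/19/4/4
#1 addi  r5, r2, 7 ; 0/2/6/19/4/13
#2 xori  r3, r0, 7 ; 0/2/6/7/4/13
#3 bne  r3, r4, L1 ; 0/2/6/7/4/13 ; →target
#4 andi  r4, r3, 7 ; 0/2/6/7/7/13
#1 addi  r5, r2, 7 ; 0/2/6/7/7/13
#2 xori  r3, r0, 7 ; 0/2/6/7/7/13
#3 bne  r3, r4, L1 ; 0/2/6/7/7/13 ; →fallthru
#4 andi  r4, r3, 7 ; 0/2/6/7/7/13
#5 slti  r0, r1, 3 ; 0/2/6/7/7/13
#6 addi  r0, r5, 2 ; 0/2/6/7/7/13
#7 nor  r2, r3, r1 ; 0/2/65528/7/7/13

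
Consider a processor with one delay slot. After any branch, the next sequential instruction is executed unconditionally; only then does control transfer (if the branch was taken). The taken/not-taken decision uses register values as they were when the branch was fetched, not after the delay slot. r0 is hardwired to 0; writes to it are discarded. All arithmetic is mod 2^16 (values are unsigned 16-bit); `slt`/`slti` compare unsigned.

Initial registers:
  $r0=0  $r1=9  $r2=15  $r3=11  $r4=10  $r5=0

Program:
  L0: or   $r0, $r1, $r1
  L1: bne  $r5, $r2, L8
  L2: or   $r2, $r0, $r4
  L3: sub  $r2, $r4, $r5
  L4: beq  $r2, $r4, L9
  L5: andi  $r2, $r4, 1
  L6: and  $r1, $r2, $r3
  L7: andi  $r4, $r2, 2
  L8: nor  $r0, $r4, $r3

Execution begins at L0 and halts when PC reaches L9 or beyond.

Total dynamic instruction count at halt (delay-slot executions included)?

4

  step pc=0: or   $r0, $r1, $r1  regs=(0,9,15,11,10,0)
  step pc=1: bne  $r5, $r2, L8  cond=T  regs=(0,9,15,11,10,0)
  step pc=2: or   $r2, $r0, $r4  regs=(0,9,10,11,10,0)
  step pc=8: nor  $r0, $r4, $r3  regs=(0,9,10,11,10,0)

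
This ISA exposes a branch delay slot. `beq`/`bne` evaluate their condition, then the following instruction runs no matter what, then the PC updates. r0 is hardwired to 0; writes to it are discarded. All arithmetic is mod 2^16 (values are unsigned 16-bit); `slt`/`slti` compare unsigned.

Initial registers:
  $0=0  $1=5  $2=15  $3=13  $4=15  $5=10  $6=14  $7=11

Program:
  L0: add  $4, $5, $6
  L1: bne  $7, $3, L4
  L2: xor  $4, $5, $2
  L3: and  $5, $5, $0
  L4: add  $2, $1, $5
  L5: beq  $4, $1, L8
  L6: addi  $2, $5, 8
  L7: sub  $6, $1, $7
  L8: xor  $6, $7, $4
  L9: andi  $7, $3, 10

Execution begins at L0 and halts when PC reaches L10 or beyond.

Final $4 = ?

5

#0 add  $4, $5, $6 ; 0/5/15/13/24/10/14/11
#1 bne  $7, $3, L4 ; 0/5/15/13/24/10/14/11 ; →target
#2 xor  $4, $5, $2 ; 0/5/15/13/5/10/14/11
#4 add  $2, $1, $5 ; 0/5/15/13/5/10/14/11
#5 beq  $4, $1, L8 ; 0/5/15/13/5/10/14/11 ; →target
#6 addi  $2, $5, 8 ; 0/5/18/13/5/10/14/11
#8 xor  $6, $7, $4 ; 0/5/18/13/5/10/14/11
#9 andi  $7, $3, 10 ; 0/5/18/13/5/10/14/8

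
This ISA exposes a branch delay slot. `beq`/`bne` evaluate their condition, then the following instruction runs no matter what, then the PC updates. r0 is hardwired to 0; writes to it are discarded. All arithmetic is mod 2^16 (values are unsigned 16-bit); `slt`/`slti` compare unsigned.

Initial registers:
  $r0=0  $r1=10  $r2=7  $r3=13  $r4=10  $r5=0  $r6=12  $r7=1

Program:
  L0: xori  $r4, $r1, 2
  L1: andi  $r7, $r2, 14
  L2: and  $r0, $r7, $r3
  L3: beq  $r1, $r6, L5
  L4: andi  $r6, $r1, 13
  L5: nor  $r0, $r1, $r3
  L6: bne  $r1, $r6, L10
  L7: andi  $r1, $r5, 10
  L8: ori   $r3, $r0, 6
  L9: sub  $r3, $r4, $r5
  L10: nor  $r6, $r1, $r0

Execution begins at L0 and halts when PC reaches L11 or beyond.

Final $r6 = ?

65535

[0] xori  $r4, $r1, 2  →  {$r0:0, $r1:10, $r2:7, $r3:13, $r4:8, $r5:0, $r6:12, $r7:1}
[1] andi  $r7, $r2, 14  →  {$r0:0, $r1:10, $r2:7, $r3:13, $r4:8, $r5:0, $r6:12, $r7:6}
[2] and  $r0, $r7, $r3  →  {$r0:0, $r1:10, $r2:7, $r3:13, $r4:8, $r5:0, $r6:12, $r7:6}
[3] beq  $r1, $r6, L5  →  {$r0:0, $r1:10, $r2:7, $r3:13, $r4:8, $r5:0, $r6:12, $r7:6}  ⟨branch fallthrough⟩
[4] andi  $r6, $r1, 13  →  {$r0:0, $r1:10, $r2:7, $r3:13, $r4:8, $r5:0, $r6:8, $r7:6}
[5] nor  $r0, $r1, $r3  →  {$r0:0, $r1:10, $r2:7, $r3:13, $r4:8, $r5:0, $r6:8, $r7:6}
[6] bne  $r1, $r6, L10  →  {$r0:0, $r1:10, $r2:7, $r3:13, $r4:8, $r5:0, $r6:8, $r7:6}  ⟨branch taken⟩
[7] andi  $r1, $r5, 10  →  {$r0:0, $r1:0, $r2:7, $r3:13, $r4:8, $r5:0, $r6:8, $r7:6}
[10] nor  $r6, $r1, $r0  →  {$r0:0, $r1:0, $r2:7, $r3:13, $r4:8, $r5:0, $r6:65535, $r7:6}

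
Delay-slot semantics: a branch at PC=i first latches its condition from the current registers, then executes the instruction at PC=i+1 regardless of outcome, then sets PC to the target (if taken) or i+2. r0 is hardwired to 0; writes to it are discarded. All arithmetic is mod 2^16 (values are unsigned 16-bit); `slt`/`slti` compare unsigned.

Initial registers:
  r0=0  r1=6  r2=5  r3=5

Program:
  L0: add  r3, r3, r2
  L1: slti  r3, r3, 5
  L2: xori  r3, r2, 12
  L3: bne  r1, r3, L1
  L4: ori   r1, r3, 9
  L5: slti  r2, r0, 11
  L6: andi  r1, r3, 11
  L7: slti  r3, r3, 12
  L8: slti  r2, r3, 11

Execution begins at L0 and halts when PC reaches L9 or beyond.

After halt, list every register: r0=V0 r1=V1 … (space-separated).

PC=0  add  r3, r3, r2        | r0=0 r1=6 r2=5 r3=10
PC=1  slti  r3, r3, 5        | r0=0 r1=6 r2=5 r3=0
PC=2  xori  r3, r2, 12       | r0=0 r1=6 r2=5 r3=9
PC=3  bne  r1, r3, L1        | r0=0 r1=6 r2=5 r3=9  [TAKEN]
PC=4  ori   r1, r3, 9        | r0=0 r1=9 r2=5 r3=9
PC=1  slti  r3, r3, 5        | r0=0 r1=9 r2=5 r3=0
PC=2  xori  r3, r2, 12       | r0=0 r1=9 r2=5 r3=9
PC=3  bne  r1, r3, L1        | r0=0 r1=9 r2=5 r3=9  [not taken]
PC=4  ori   r1, r3, 9        | r0=0 r1=9 r2=5 r3=9
PC=5  slti  r2, r0, 11       | r0=0 r1=9 r2=1 r3=9
PC=6  andi  r1, r3, 11       | r0=0 r1=9 r2=1 r3=9
PC=7  slti  r3, r3, 12       | r0=0 r1=9 r2=1 r3=1
PC=8  slti  r2, r3, 11       | r0=0 r1=9 r2=1 r3=1

r0=0 r1=9 r2=1 r3=1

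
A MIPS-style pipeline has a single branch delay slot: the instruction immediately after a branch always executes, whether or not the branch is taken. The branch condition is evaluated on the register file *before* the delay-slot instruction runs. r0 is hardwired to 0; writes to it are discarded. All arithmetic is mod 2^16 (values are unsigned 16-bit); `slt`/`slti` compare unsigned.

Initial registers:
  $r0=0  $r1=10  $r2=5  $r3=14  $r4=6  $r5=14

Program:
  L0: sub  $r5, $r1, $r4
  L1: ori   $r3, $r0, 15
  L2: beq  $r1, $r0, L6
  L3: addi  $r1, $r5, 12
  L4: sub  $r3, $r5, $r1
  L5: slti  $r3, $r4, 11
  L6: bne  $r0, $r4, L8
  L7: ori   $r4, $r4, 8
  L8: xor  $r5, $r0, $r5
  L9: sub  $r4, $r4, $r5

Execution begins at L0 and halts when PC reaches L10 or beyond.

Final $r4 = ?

PC=0  sub  $r5, $r1, $r4     | $r0=0 $r1=10 $r2=5 $r3=14 $r4=6 $r5=4
PC=1  ori   $r3, $r0, 15     | $r0=0 $r1=10 $r2=5 $r3=15 $r4=6 $r5=4
PC=2  beq  $r1, $r0, L6      | $r0=0 $r1=10 $r2=5 $r3=15 $r4=6 $r5=4  [not taken]
PC=3  addi  $r1, $r5, 12     | $r0=0 $r1=16 $r2=5 $r3=15 $r4=6 $r5=4
PC=4  sub  $r3, $r5, $r1     | $r0=0 $r1=16 $r2=5 $r3=65524 $r4=6 $r5=4
PC=5  slti  $r3, $r4, 11     | $r0=0 $r1=16 $r2=5 $r3=1 $r4=6 $r5=4
PC=6  bne  $r0, $r4, L8      | $r0=0 $r1=16 $r2=5 $r3=1 $r4=6 $r5=4  [TAKEN]
PC=7  ori   $r4, $r4, 8      | $r0=0 $r1=16 $r2=5 $r3=1 $r4=14 $r5=4
PC=8  xor  $r5, $r0, $r5     | $r0=0 $r1=16 $r2=5 $r3=1 $r4=14 $r5=4
PC=9  sub  $r4, $r4, $r5     | $r0=0 $r1=16 $r2=5 $r3=1 $r4=10 $r5=4

10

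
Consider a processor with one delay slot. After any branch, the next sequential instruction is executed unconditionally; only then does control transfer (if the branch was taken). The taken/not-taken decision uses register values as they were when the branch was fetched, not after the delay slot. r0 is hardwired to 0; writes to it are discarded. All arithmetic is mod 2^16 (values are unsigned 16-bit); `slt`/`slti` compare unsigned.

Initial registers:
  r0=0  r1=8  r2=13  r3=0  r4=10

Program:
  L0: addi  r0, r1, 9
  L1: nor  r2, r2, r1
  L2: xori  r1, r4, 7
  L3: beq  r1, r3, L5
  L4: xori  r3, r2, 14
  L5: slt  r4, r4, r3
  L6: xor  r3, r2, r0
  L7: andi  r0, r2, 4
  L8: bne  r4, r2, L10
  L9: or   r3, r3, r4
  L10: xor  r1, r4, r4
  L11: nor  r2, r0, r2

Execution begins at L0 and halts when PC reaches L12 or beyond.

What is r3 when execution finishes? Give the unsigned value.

#0 addi  r0, r1, 9 ; 0/8/13/0/10
#1 nor  r2, r2, r1 ; 0/8/65522/0/10
#2 xori  r1, r4, 7 ; 0/13/65522/0/10
#3 beq  r1, r3, L5 ; 0/13/65522/0/10 ; →fallthru
#4 xori  r3, r2, 14 ; 0/13/65522/65532/10
#5 slt  r4, r4, r3 ; 0/13/65522/65532/1
#6 xor  r3, r2, r0 ; 0/13/65522/65522/1
#7 andi  r0, r2, 4 ; 0/13/65522/65522/1
#8 bne  r4, r2, L10 ; 0/13/65522/65522/1 ; →target
#9 or   r3, r3, r4 ; 0/13/65522/65523/1
#10 xor  r1, r4, r4 ; 0/0/65522/65523/1
#11 nor  r2, r0, r2 ; 0/0/13/65523/1

65523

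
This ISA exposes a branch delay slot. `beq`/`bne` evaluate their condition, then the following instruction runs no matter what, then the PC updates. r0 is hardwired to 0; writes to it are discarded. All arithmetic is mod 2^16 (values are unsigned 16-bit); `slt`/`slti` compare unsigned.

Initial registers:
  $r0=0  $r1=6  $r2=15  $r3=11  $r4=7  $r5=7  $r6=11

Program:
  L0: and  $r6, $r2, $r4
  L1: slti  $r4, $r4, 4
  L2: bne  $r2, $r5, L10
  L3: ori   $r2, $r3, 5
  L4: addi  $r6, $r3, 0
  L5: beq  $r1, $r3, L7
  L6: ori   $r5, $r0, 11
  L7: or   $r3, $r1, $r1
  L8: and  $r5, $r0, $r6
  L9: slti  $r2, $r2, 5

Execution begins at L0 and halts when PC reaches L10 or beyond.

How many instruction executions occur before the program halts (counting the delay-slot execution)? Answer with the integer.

4

PC=0  and  $r6, $r2, $r4     | $r0=0 $r1=6 $r2=15 $r3=11 $r4=7 $r5=7 $r6=7
PC=1  slti  $r4, $r4, 4      | $r0=0 $r1=6 $r2=15 $r3=11 $r4=0 $r5=7 $r6=7
PC=2  bne  $r2, $r5, L10     | $r0=0 $r1=6 $r2=15 $r3=11 $r4=0 $r5=7 $r6=7  [TAKEN]
PC=3  ori   $r2, $r3, 5      | $r0=0 $r1=6 $r2=15 $r3=11 $r4=0 $r5=7 $r6=7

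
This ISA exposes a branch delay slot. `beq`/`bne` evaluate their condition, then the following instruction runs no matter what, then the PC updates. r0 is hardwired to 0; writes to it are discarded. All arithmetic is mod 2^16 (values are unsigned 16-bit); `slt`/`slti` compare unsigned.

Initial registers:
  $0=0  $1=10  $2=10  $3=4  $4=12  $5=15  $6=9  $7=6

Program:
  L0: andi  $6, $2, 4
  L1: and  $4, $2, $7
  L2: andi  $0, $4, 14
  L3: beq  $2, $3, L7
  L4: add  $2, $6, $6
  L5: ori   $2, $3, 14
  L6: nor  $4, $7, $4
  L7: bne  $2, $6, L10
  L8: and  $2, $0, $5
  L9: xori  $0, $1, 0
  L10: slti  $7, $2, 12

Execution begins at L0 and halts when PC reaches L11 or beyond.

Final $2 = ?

0

#0 andi  $6, $2, 4 ; 0/10/10/4/12/15/0/6
#1 and  $4, $2, $7 ; 0/10/10/4/2/15/0/6
#2 andi  $0, $4, 14 ; 0/10/10/4/2/15/0/6
#3 beq  $2, $3, L7 ; 0/10/10/4/2/15/0/6 ; →fallthru
#4 add  $2, $6, $6 ; 0/10/0/4/2/15/0/6
#5 ori   $2, $3, 14 ; 0/10/14/4/2/15/0/6
#6 nor  $4, $7, $4 ; 0/10/14/4/65529/15/0/6
#7 bne  $2, $6, L10 ; 0/10/14/4/65529/15/0/6 ; →target
#8 and  $2, $0, $5 ; 0/10/0/4/65529/15/0/6
#10 slti  $7, $2, 12 ; 0/10/0/4/65529/15/0/1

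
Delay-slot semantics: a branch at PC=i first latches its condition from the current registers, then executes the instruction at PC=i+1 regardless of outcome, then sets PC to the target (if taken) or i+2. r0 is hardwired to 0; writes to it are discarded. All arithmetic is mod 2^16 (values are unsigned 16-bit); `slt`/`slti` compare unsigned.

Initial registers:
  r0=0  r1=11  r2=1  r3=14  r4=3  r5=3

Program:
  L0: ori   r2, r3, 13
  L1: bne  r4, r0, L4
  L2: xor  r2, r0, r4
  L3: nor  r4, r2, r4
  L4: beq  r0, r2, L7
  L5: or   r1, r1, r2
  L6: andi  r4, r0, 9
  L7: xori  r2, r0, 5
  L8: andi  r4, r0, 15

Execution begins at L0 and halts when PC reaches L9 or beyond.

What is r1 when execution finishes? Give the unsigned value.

[0] ori   r2, r3, 13  →  {r0:0, r1:11, r2:15, r3:14, r4:3, r5:3}
[1] bne  r4, r0, L4  →  {r0:0, r1:11, r2:15, r3:14, r4:3, r5:3}  ⟨branch taken⟩
[2] xor  r2, r0, r4  →  {r0:0, r1:11, r2:3, r3:14, r4:3, r5:3}
[4] beq  r0, r2, L7  →  {r0:0, r1:11, r2:3, r3:14, r4:3, r5:3}  ⟨branch fallthrough⟩
[5] or   r1, r1, r2  →  {r0:0, r1:11, r2:3, r3:14, r4:3, r5:3}
[6] andi  r4, r0, 9  →  {r0:0, r1:11, r2:3, r3:14, r4:0, r5:3}
[7] xori  r2, r0, 5  →  {r0:0, r1:11, r2:5, r3:14, r4:0, r5:3}
[8] andi  r4, r0, 15  →  {r0:0, r1:11, r2:5, r3:14, r4:0, r5:3}

11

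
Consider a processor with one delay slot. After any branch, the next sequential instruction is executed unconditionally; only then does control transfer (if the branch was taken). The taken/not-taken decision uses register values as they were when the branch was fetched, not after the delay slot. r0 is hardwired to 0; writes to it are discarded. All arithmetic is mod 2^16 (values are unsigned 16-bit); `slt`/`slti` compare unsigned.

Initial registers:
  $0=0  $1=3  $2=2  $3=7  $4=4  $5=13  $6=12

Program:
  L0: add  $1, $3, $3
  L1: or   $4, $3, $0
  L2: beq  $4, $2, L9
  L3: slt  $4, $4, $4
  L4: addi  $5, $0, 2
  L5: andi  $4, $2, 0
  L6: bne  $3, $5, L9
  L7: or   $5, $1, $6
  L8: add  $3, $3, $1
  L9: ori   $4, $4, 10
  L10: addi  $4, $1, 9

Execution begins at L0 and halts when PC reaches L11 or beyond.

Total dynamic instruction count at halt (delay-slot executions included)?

10

PC=0  add  $1, $3, $3        | $0=0 $1=14 $2=2 $3=7 $4=4 $5=13 $6=12
PC=1  or   $4, $3, $0        | $0=0 $1=14 $2=2 $3=7 $4=7 $5=13 $6=12
PC=2  beq  $4, $2, L9        | $0=0 $1=14 $2=2 $3=7 $4=7 $5=13 $6=12  [not taken]
PC=3  slt  $4, $4, $4        | $0=0 $1=14 $2=2 $3=7 $4=0 $5=13 $6=12
PC=4  addi  $5, $0, 2        | $0=0 $1=14 $2=2 $3=7 $4=0 $5=2 $6=12
PC=5  andi  $4, $2, 0        | $0=0 $1=14 $2=2 $3=7 $4=0 $5=2 $6=12
PC=6  bne  $3, $5, L9        | $0=0 $1=14 $2=2 $3=7 $4=0 $5=2 $6=12  [TAKEN]
PC=7  or   $5, $1, $6        | $0=0 $1=14 $2=2 $3=7 $4=0 $5=14 $6=12
PC=9  ori   $4, $4, 10       | $0=0 $1=14 $2=2 $3=7 $4=10 $5=14 $6=12
PC=10 addi  $4, $1, 9        | $0=0 $1=14 $2=2 $3=7 $4=23 $5=14 $6=12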